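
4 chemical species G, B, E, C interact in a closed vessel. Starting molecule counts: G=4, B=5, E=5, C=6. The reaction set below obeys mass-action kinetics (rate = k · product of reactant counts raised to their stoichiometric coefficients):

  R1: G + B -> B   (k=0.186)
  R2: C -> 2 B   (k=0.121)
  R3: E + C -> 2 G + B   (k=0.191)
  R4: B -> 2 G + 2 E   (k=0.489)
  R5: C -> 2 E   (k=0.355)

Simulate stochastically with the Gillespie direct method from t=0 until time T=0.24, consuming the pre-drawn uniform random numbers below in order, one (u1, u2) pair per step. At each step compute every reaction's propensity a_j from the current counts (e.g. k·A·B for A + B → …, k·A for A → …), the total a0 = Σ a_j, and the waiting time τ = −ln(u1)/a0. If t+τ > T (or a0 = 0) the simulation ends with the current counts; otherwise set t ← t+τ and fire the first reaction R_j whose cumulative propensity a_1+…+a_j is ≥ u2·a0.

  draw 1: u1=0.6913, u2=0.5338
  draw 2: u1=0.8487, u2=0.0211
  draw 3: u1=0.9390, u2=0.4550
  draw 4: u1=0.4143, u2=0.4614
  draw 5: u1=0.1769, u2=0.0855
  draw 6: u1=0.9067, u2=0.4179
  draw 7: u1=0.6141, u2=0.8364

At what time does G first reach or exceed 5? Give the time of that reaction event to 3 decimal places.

t=0.000: G=4 B=5 E=5 C=6
Draw 1: a1=3.720, a2=0.726, a3=5.730, a4=2.445, a5=2.130, a0=14.751; τ=−ln(0.6913)/14.751=0.025 → t=0.025; u2·a0=0.5338·14.751=7.874; a1+a2=4.446 < 7.874 ≤ a1+…+a3=10.176 → R3 fires; G=6 B=6 E=4 C=5
Draw 2: a1=6.696, a2=0.605, a3=3.820, a4=2.934, a5=1.775, a0=15.830; τ=−ln(0.8487)/15.830=0.010 → t=0.035; u2·a0=0.0211·15.830=0.334 ≤ a1=6.696 → R1 fires; G=5 B=6 E=4 C=5
Draw 3: a1=5.580, a2=0.605, a3=3.820, a4=2.934, a5=1.775, a0=14.714; τ=−ln(0.9390)/14.714=0.004 → t=0.040; u2·a0=0.4550·14.714=6.695; a1+a2=6.185 < 6.695 ≤ a1+…+a3=10.005 → R3 fires; G=7 B=7 E=3 C=4
Draw 4: a1=9.114, a2=0.484, a3=2.292, a4=3.423, a5=1.420, a0=16.733; τ=−ln(0.4143)/16.733=0.053 → t=0.092; u2·a0=0.4614·16.733=7.721 ≤ a1=9.114 → R1 fires; G=6 B=7 E=3 C=4
Draw 5: a1=7.812, a2=0.484, a3=2.292, a4=3.423, a5=1.420, a0=15.431; τ=−ln(0.1769)/15.431=0.112 → t=0.205; u2·a0=0.0855·15.431=1.319 ≤ a1=7.812 → R1 fires; G=5 B=7 E=3 C=4
Draw 6: a1=6.510, a2=0.484, a3=2.292, a4=3.423, a5=1.420, a0=14.129; τ=−ln(0.9067)/14.129=0.007 → t=0.212; u2·a0=0.4179·14.129=5.905 ≤ a1=6.510 → R1 fires; G=4 B=7 E=3 C=4
Draw 7: a1=5.208, a2=0.484, a3=2.292, a4=3.423, a5=1.420, a0=12.827; τ=−ln(0.6141)/12.827=0.038 → t=0.250 > T=0.24: stop.
G first becomes ≥ 5 when it reaches 6 at the event at t=0.025.

Threshold first reached at t = 0.025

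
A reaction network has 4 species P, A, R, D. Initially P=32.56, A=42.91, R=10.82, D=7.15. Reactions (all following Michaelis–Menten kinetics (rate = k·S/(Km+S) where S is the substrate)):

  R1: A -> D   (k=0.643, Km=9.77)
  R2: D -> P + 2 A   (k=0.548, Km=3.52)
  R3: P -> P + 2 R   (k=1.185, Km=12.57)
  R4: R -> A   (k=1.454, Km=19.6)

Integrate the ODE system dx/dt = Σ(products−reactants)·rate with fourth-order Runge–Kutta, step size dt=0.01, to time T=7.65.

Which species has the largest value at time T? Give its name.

Dominant species at T: A

RK4 with dt=0.01: 765 steps to T=7.65. Trajectory (selected grid times):
t=0.00: P=32.56 A=42.91 R=10.82 D=7.15
t=0.85: P=32.87 A=43.54 R=11.82 D=7.28
t=1.70: P=33.19 A=44.20 R=12.81 D=7.41
t=2.55: P=33.50 A=44.89 R=13.77 D=7.55
t=3.40: P=33.82 A=45.59 R=14.72 D=7.68
t=4.25: P=34.14 A=46.32 R=15.65 D=7.81
t=5.10: P=34.47 A=47.07 R=16.56 D=7.94
t=5.95: P=34.79 A=47.84 R=17.47 D=8.07
t=6.80: P=35.11 A=48.63 R=18.36 D=8.20
t=7.65: P=35.44 A=49.43 R=19.24 D=8.33
At T=7.65: P=35.44 A=49.43 R=19.24 D=8.33; the largest is A.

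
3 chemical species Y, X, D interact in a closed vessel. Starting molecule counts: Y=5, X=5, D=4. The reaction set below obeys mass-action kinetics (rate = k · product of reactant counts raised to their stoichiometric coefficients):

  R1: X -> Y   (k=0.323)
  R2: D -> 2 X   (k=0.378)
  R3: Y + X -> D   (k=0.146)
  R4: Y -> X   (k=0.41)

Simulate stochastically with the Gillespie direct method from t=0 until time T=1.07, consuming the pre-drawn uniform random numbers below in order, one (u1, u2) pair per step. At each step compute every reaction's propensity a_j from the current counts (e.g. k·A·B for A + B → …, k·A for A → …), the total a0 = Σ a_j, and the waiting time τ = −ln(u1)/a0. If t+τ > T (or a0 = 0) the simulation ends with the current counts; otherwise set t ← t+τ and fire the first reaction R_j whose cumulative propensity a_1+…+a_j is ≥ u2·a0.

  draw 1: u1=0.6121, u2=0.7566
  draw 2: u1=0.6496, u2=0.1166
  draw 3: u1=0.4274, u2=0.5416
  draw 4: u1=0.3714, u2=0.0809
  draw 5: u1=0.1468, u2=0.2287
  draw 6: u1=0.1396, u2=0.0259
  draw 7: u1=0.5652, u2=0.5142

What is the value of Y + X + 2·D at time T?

Check how each reaction changes W = Y + X + 2·D (weight of products minus weight of reactants):
R1: X -> Y: (1·1) − (1·1) = 1 − 1 = 0
R2: D -> 2 X: (1·2) − (2·1) = 2 − 2 = 0
R3: Y + X -> D: (2·1) − (1·1 + 1·1) = 2 − 2 = 0
R4: Y -> X: (1·1) − (1·1) = 1 − 1 = 0
Every reaction leaves W unchanged, so W is conserved and no simulation is needed: W(T) = W(0) = 5 + 5 + 2·4 = 18

Value at T = 18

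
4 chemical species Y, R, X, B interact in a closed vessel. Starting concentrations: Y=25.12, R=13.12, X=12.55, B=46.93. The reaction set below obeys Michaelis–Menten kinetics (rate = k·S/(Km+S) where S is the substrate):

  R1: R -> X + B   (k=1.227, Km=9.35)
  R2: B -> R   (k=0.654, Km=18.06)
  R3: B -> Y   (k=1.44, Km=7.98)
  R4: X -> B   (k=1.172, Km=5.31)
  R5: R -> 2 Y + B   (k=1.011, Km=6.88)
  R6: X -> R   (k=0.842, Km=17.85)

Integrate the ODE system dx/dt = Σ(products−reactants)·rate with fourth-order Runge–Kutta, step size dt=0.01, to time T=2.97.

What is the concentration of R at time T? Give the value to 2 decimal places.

R at T = 11.53

RK4 with dt=0.01: 297 steps to T=2.97. Trajectory (selected grid times):
t=0.00: Y=25.12 R=13.12 X=12.55 B=46.93
t=0.33: Y=25.96 R=12.94 X=12.40 B=47.09
t=0.66: Y=26.80 R=12.75 X=12.25 B=47.25
t=0.99: Y=27.64 R=12.57 X=12.10 B=47.41
t=1.32: Y=28.48 R=12.40 X=11.95 B=47.56
t=1.65: Y=29.31 R=12.22 X=11.80 B=47.71
t=1.98: Y=30.15 R=12.04 X=11.66 B=47.85
t=2.31: Y=30.98 R=11.87 X=11.51 B=47.99
t=2.64: Y=31.81 R=11.70 X=11.36 B=48.13
t=2.97: Y=32.63 R=11.53 X=11.22 B=48.26
Read off R at T=2.97: 11.53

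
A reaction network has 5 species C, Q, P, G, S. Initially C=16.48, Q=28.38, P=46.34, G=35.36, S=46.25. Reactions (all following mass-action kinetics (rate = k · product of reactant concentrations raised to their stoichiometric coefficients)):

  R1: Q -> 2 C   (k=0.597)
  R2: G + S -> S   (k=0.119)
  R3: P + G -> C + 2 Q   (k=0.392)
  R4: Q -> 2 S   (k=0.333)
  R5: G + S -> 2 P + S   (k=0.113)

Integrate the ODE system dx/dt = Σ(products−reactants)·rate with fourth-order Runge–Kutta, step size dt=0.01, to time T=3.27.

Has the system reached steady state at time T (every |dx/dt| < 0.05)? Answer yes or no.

Steady state at T: no

RK4 with dt=0.01: 327 steps to T=3.27. Trajectory (selected grid times):
t=0.00: C=16.48 Q=28.38 P=46.34 G=35.36 S=46.25
t=0.36: C=62.27 Q=51.72 P=38.87 G=0.00 S=59.95
t=0.73: C=81.60 Q=36.66 P=38.87 G=0.00 S=70.73
t=1.09: C=94.99 Q=26.23 P=38.87 G=0.00 S=78.20
t=1.45: C=104.57 Q=18.77 P=38.87 G=0.00 S=83.54
t=1.82: C=111.59 Q=13.30 P=38.87 G=0.00 S=87.46
t=2.18: C=116.44 Q=9.52 P=38.87 G=0.00 S=90.17
t=2.54: C=119.92 Q=6.81 P=38.87 G=0.00 S=92.11
t=2.91: C=122.47 Q=4.83 P=38.87 G=0.00 S=93.53
t=3.27: C=124.23 Q=3.45 P=38.87 G=0.00 S=94.51
Rates at T: R1=2.0619, R2=0.0000, R3=0.0000, R4=1.1501, R5=0.0000
dx/dt at T (Σ net stoichiometry × rate): C=+4.1239, Q=-3.2121, P=+0.0000, G=-0.0000, S=+2.3003
Largest |dx/dt| is |+4.1239| (C) ≥ 0.05 → not steady.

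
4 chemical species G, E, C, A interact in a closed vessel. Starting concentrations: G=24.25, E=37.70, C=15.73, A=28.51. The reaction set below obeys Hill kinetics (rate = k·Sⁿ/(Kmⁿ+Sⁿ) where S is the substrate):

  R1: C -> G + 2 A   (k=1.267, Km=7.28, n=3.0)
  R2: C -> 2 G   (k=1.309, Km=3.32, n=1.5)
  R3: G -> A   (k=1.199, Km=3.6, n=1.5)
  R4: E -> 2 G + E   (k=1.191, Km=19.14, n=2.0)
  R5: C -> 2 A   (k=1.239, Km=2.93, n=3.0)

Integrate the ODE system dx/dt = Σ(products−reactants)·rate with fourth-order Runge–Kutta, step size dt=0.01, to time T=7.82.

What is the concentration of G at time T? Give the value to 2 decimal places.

G at T = 44.51

RK4 with dt=0.01: 782 steps to T=7.82. Trajectory (selected grid times):
t=0.00: G=24.25 E=37.70 C=15.73 A=28.51
t=0.87: G=27.92 E=37.70 C=12.67 A=33.58
t=1.74: G=31.39 E=37.70 C=9.77 A=38.42
t=2.61: G=34.52 E=37.70 C=7.16 A=42.82
t=3.48: G=37.16 E=37.70 C=4.99 A=46.55
t=4.34: G=39.27 E=37.70 C=3.39 A=49.46
t=5.21: G=40.96 E=37.70 C=2.33 A=51.60
t=6.08: G=42.33 E=37.70 C=1.69 A=53.18
t=6.95: G=43.49 E=37.70 C=1.30 A=54.46
t=7.82: G=44.51 E=37.70 C=1.03 A=55.62
Read off G at T=7.82: 44.51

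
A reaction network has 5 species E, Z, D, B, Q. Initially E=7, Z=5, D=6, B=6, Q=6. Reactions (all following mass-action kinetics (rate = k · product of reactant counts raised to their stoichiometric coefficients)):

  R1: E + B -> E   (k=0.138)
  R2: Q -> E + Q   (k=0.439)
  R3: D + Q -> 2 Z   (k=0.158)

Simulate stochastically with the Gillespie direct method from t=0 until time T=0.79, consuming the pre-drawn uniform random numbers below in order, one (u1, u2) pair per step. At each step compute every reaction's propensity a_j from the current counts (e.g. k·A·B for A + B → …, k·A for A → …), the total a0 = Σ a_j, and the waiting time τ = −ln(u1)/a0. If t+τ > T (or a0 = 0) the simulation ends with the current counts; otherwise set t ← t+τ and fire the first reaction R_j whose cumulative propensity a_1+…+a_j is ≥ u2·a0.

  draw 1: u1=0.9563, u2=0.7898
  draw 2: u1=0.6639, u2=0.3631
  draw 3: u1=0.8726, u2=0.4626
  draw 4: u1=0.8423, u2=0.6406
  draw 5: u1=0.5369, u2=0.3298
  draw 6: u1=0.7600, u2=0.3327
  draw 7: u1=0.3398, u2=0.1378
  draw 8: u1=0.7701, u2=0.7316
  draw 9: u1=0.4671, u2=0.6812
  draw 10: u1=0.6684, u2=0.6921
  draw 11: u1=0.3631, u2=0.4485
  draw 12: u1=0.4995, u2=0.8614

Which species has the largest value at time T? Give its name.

Dominant species at T: Z

t=0.000: E=7 Z=5 D=6 B=6 Q=6
Draw 1: a1=5.796, a2=2.634, a3=5.688, a0=14.118; τ=−ln(0.9563)/14.118=0.003 → t=0.003; u2·a0=0.7898·14.118=11.150; a1+a2=8.430 < 11.150 ≤ a1+…+a3=14.118 → R3 fires; E=7 Z=7 D=5 B=6 Q=5
Draw 2: a1=5.796, a2=2.195, a3=3.950, a0=11.941; τ=−ln(0.6639)/11.941=0.034 → t=0.037; u2·a0=0.3631·11.941=4.336 ≤ a1=5.796 → R1 fires; E=7 Z=7 D=5 B=5 Q=5
Draw 3: a1=4.830, a2=2.195, a3=3.950, a0=10.975; τ=−ln(0.8726)/10.975=0.012 → t=0.050; u2·a0=0.4626·10.975=5.077; a1=4.830 < 5.077 ≤ a1+a2=7.025 → R2 fires; E=8 Z=7 D=5 B=5 Q=5
Draw 4: a1=5.520, a2=2.195, a3=3.950, a0=11.665; τ=−ln(0.8423)/11.665=0.015 → t=0.065; u2·a0=0.6406·11.665=7.473; a1=5.520 < 7.473 ≤ a1+a2=7.715 → R2 fires; E=9 Z=7 D=5 B=5 Q=5
Draw 5: a1=6.210, a2=2.195, a3=3.950, a0=12.355; τ=−ln(0.5369)/12.355=0.050 → t=0.115; u2·a0=0.3298·12.355=4.075 ≤ a1=6.210 → R1 fires; E=9 Z=7 D=5 B=4 Q=5
Draw 6: a1=4.968, a2=2.195, a3=3.950, a0=11.113; τ=−ln(0.7600)/11.113=0.025 → t=0.140; u2·a0=0.3327·11.113=3.697 ≤ a1=4.968 → R1 fires; E=9 Z=7 D=5 B=3 Q=5
Draw 7: a1=3.726, a2=2.195, a3=3.950, a0=9.871; τ=−ln(0.3398)/9.871=0.109 → t=0.249; u2·a0=0.1378·9.871=1.360 ≤ a1=3.726 → R1 fires; E=9 Z=7 D=5 B=2 Q=5
Draw 8: a1=2.484, a2=2.195, a3=3.950, a0=8.629; τ=−ln(0.7701)/8.629=0.030 → t=0.279; u2·a0=0.7316·8.629=6.313; a1+a2=4.679 < 6.313 ≤ a1+…+a3=8.629 → R3 fires; E=9 Z=9 D=4 B=2 Q=4
Draw 9: a1=2.484, a2=1.756, a3=2.528, a0=6.768; τ=−ln(0.4671)/6.768=0.112 → t=0.392; u2·a0=0.6812·6.768=4.610; a1+a2=4.240 < 4.610 ≤ a1+…+a3=6.768 → R3 fires; E=9 Z=11 D=3 B=2 Q=3
Draw 10: a1=2.484, a2=1.317, a3=1.422, a0=5.223; τ=−ln(0.6684)/5.223=0.077 → t=0.469; u2·a0=0.6921·5.223=3.615; a1=2.484 < 3.615 ≤ a1+a2=3.801 → R2 fires; E=10 Z=11 D=3 B=2 Q=3
Draw 11: a1=2.760, a2=1.317, a3=1.422, a0=5.499; τ=−ln(0.3631)/5.499=0.184 → t=0.653; u2·a0=0.4485·5.499=2.466 ≤ a1=2.760 → R1 fires; E=10 Z=11 D=3 B=1 Q=3
Draw 12: a1=1.380, a2=1.317, a3=1.422, a0=4.119; τ=−ln(0.4995)/4.119=0.169 → t=0.822 > T=0.79: stop.
At T=0.79: E=10 Z=11 D=3 B=1 Q=3; the largest is Z.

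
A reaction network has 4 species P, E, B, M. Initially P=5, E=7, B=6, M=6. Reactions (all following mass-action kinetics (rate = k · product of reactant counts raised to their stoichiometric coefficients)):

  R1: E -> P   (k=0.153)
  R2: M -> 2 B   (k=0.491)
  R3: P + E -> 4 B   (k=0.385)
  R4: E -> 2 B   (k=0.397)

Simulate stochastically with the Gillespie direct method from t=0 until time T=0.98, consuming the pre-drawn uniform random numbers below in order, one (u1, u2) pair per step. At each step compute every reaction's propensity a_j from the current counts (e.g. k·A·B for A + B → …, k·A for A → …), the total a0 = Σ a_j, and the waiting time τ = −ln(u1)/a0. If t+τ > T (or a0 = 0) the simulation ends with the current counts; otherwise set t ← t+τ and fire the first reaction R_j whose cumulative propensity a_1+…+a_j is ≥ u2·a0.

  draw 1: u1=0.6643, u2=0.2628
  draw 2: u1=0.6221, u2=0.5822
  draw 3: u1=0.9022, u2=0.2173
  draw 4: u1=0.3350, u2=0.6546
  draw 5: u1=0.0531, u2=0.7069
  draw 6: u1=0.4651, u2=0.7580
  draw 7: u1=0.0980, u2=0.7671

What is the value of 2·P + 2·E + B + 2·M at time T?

Value at T = 42

Check how each reaction changes W = 2·P + 2·E + B + 2·M (weight of products minus weight of reactants):
R1: E -> P: (2·1) − (2·1) = 2 − 2 = 0
R2: M -> 2 B: (1·2) − (2·1) = 2 − 2 = 0
R3: P + E -> 4 B: (1·4) − (2·1 + 2·1) = 4 − 4 = 0
R4: E -> 2 B: (1·2) − (2·1) = 2 − 2 = 0
Every reaction leaves W unchanged, so W is conserved and no simulation is needed: W(T) = W(0) = 2·5 + 2·7 + 6 + 2·6 = 42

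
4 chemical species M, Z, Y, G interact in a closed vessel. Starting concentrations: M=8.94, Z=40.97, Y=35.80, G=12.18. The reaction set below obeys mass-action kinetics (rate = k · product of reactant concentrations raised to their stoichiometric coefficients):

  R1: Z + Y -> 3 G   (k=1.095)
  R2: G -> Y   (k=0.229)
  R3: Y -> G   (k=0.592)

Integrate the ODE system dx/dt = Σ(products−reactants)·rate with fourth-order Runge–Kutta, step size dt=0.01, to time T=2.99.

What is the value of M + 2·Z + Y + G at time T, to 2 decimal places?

Check how each reaction changes W = M + 2·Z + Y + G (weight of products minus weight of reactants):
R1: Z + Y -> 3 G: (1·3) − (2·1 + 1·1) = 3 − 3 = 0
R2: G -> Y: (1·1) − (1·1) = 1 − 1 = 0
R3: Y -> G: (1·1) − (1·1) = 1 − 1 = 0
Every reaction leaves W unchanged, so W is conserved and no simulation is needed: W(T) = W(0) = 8.94 + 2·40.97 + 35.80 + 12.18 = 138.86

Value at T = 138.86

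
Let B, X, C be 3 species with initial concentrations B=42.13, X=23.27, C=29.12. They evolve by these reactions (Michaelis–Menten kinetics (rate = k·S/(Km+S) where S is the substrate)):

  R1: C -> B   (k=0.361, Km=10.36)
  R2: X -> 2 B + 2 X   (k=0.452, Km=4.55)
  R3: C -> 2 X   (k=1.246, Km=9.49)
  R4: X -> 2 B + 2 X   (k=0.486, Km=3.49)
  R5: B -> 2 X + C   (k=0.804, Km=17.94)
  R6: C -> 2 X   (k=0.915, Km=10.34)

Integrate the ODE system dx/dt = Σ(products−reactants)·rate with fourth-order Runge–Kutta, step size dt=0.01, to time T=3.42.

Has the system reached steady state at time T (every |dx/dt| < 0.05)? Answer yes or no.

Steady state at T: no

RK4 with dt=0.01: 342 steps to T=3.42. Trajectory (selected grid times):
t=0.00: B=42.13 X=23.27 C=29.12
t=0.38: B=42.63 X=25.23 C=28.62
t=0.76: B=43.13 X=27.19 C=28.13
t=1.14: B=43.64 X=29.15 C=27.64
t=1.52: B=44.15 X=31.10 C=27.15
t=1.90: B=44.67 X=33.06 C=26.67
t=2.28: B=45.19 X=35.01 C=26.19
t=2.66: B=45.71 X=36.96 C=25.71
t=3.04: B=46.23 X=38.91 C=25.24
t=3.42: B=46.75 X=40.85 C=24.78
Rates at T: R1=0.2546, R2=0.4067, R3=0.9009, R4=0.4477, R5=0.5810, R6=0.6456
dx/dt at T (Σ net stoichiometry × rate): B=+1.3824, X=+5.1096, C=-1.2200
Largest |dx/dt| is |+5.1096| (X) ≥ 0.05 → not steady.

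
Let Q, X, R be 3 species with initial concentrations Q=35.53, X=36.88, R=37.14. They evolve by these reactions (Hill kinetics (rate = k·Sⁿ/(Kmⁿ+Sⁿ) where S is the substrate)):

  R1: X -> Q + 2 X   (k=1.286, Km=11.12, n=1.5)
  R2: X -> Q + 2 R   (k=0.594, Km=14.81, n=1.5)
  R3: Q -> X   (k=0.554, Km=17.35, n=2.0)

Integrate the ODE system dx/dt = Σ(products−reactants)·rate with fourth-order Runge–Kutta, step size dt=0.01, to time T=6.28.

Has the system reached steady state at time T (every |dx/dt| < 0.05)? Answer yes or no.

Steady state at T: no

RK4 with dt=0.01: 628 steps to T=6.28. Trajectory (selected grid times):
t=0.00: Q=35.53 X=36.88 R=37.14
t=0.70: Q=36.32 X=37.64 R=37.80
t=1.40: Q=37.12 X=38.40 R=38.47
t=2.09: Q=37.90 X=39.15 R=39.14
t=2.79: Q=38.70 X=39.92 R=39.81
t=3.49: Q=39.50 X=40.69 R=40.49
t=4.19: Q=40.31 X=41.46 R=41.18
t=4.88: Q=41.10 X=42.22 R=41.85
t=5.58: Q=41.91 X=43.00 R=42.54
t=6.28: Q=42.73 X=43.79 R=43.24
Rates at T: R1=1.1401, R2=0.4964, R3=0.4756
dx/dt at T (Σ net stoichiometry × rate): Q=+1.1609, X=+1.1193, R=+0.9927
Largest |dx/dt| is |+1.1609| (Q) ≥ 0.05 → not steady.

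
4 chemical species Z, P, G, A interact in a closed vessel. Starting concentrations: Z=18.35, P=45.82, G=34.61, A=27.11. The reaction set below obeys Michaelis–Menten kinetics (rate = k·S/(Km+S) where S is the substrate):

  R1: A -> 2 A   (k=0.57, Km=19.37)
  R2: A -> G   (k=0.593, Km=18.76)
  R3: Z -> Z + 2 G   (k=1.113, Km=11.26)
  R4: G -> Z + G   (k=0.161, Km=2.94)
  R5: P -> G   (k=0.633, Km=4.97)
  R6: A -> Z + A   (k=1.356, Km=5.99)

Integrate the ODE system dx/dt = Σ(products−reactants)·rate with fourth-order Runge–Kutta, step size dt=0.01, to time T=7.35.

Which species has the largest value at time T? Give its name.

RK4 with dt=0.01: 735 steps to T=7.35. Trajectory (selected grid times):
t=0.00: Z=18.35 P=45.82 G=34.61 A=27.11
t=0.82: Z=19.38 P=45.35 G=36.51 A=27.10
t=1.63: Z=20.40 P=44.89 G=38.41 A=27.08
t=2.45: Z=21.44 P=44.42 G=40.35 A=27.07
t=3.27: Z=22.47 P=43.96 G=42.31 A=27.05
t=4.08: Z=23.49 P=43.50 G=44.26 A=27.04
t=4.90: Z=24.53 P=43.03 G=46.26 A=27.02
t=5.72: Z=25.56 P=42.57 G=48.27 A=27.01
t=6.53: Z=26.58 P=42.11 G=50.27 A=26.99
t=7.35: Z=27.62 P=41.64 G=52.31 A=26.98
At T=7.35: Z=27.62 P=41.64 G=52.31 A=26.98; the largest is G.

Dominant species at T: G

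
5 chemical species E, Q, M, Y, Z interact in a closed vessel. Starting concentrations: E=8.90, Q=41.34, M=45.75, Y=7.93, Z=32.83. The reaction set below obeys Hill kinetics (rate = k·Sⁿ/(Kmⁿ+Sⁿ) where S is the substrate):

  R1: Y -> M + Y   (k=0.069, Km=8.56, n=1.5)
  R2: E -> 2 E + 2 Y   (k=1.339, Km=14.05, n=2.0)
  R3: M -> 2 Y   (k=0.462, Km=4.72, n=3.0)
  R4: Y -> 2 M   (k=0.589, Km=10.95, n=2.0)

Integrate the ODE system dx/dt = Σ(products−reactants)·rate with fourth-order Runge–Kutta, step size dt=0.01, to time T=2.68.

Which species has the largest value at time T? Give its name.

RK4 with dt=0.01: 268 steps to T=2.68. Trajectory (selected grid times):
t=0.00: E=8.90 Q=41.34 M=45.75 Y=7.93 Z=32.83
t=0.30: E=9.02 Q=41.34 M=45.75 Y=8.38 Z=32.83
t=0.60: E=9.13 Q=41.34 M=45.75 Y=8.82 Z=32.83
t=0.89: E=9.25 Q=41.34 M=45.77 Y=9.25 Z=32.83
t=1.19: E=9.37 Q=41.34 M=45.79 Y=9.70 Z=32.83
t=1.49: E=9.50 Q=41.34 M=45.83 Y=10.15 Z=32.83
t=1.79: E=9.63 Q=41.34 M=45.87 Y=10.59 Z=32.83
t=2.08: E=9.75 Q=41.34 M=45.91 Y=11.03 Z=32.83
t=2.38: E=9.88 Q=41.34 M=45.97 Y=11.48 Z=32.83
t=2.68: E=10.02 Q=41.34 M=46.03 Y=11.93 Z=32.83
At T=2.68: E=10.02 Q=41.34 M=46.03 Y=11.93 Z=32.83; the largest is M.

Dominant species at T: M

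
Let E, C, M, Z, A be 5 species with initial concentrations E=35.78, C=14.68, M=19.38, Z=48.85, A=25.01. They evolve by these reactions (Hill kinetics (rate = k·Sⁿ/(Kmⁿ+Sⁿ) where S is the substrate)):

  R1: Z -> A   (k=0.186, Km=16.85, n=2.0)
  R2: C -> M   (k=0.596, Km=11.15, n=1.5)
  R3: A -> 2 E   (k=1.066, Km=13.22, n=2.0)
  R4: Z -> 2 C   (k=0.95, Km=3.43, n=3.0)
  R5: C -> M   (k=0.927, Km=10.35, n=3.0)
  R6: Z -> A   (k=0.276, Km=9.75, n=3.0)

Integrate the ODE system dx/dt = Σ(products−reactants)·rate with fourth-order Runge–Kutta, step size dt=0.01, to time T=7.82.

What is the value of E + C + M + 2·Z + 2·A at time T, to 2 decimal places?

Check how each reaction changes W = E + C + M + 2·Z + 2·A (weight of products minus weight of reactants):
R1: Z -> A: (2·1) − (2·1) = 2 − 2 = 0
R2: C -> M: (1·1) − (1·1) = 1 − 1 = 0
R3: A -> 2 E: (1·2) − (2·1) = 2 − 2 = 0
R4: Z -> 2 C: (1·2) − (2·1) = 2 − 2 = 0
R5: C -> M: (1·1) − (1·1) = 1 − 1 = 0
R6: Z -> A: (2·1) − (2·1) = 2 − 2 = 0
Every reaction leaves W unchanged, so W is conserved and no simulation is needed: W(T) = W(0) = 35.78 + 14.68 + 19.38 + 2·48.85 + 2·25.01 = 217.56

Value at T = 217.56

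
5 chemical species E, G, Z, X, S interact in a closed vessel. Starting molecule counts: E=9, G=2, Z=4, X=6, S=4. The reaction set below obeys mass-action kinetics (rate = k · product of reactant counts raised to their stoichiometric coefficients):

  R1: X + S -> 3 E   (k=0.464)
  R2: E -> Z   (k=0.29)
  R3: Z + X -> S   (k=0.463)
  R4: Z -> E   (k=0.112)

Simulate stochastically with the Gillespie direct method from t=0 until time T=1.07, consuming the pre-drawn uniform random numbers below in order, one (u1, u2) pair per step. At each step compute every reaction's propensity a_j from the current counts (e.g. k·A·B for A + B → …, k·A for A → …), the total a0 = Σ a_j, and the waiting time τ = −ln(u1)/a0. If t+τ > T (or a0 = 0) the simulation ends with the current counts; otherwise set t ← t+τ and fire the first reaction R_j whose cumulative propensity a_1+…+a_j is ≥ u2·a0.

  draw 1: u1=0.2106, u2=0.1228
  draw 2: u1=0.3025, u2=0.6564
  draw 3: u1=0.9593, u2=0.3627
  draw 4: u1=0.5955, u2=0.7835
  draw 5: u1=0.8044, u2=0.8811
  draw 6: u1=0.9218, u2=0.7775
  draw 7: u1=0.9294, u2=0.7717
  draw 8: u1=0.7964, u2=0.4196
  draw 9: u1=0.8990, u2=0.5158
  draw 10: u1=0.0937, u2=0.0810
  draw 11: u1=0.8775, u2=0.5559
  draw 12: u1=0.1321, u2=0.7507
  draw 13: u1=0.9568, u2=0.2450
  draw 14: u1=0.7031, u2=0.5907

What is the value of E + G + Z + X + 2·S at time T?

Value at T = 29

Check how each reaction changes W = E + G + Z + X + 2·S (weight of products minus weight of reactants):
R1: X + S -> 3 E: (1·3) − (1·1 + 2·1) = 3 − 3 = 0
R2: E -> Z: (1·1) − (1·1) = 1 − 1 = 0
R3: Z + X -> S: (2·1) − (1·1 + 1·1) = 2 − 2 = 0
R4: Z -> E: (1·1) − (1·1) = 1 − 1 = 0
Every reaction leaves W unchanged, so W is conserved and no simulation is needed: W(T) = W(0) = 9 + 2 + 4 + 6 + 2·4 = 29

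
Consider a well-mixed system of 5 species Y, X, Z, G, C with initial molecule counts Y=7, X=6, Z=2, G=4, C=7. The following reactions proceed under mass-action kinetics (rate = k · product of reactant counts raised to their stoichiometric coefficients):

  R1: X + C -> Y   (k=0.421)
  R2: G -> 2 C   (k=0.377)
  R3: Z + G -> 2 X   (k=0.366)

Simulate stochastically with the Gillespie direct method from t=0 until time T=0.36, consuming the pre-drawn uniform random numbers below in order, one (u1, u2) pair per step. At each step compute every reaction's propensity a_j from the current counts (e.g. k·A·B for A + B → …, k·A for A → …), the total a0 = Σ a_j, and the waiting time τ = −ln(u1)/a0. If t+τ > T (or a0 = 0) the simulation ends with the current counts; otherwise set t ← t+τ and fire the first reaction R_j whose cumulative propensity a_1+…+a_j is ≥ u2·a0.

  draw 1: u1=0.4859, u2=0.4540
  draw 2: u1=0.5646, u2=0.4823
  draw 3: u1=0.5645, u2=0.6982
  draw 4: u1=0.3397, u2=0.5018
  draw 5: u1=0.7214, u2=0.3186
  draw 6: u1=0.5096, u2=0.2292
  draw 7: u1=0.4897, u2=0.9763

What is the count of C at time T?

C at T = 4

t=0.000: Y=7 X=6 Z=2 G=4 C=7
Draw 1: a1=17.682, a2=1.508, a3=2.928, a0=22.118; τ=−ln(0.4859)/22.118=0.033 → t=0.033; u2·a0=0.4540·22.118=10.042 ≤ a1=17.682 → R1 fires; Y=8 X=5 Z=2 G=4 C=6
Draw 2: a1=12.630, a2=1.508, a3=2.928, a0=17.066; τ=−ln(0.5646)/17.066=0.033 → t=0.066; u2·a0=0.4823·17.066=8.231 ≤ a1=12.630 → R1 fires; Y=9 X=4 Z=2 G=4 C=5
Draw 3: a1=8.420, a2=1.508, a3=2.928, a0=12.856; τ=−ln(0.5645)/12.856=0.044 → t=0.111; u2·a0=0.6982·12.856=8.976; a1=8.420 < 8.976 ≤ a1+a2=9.928 → R2 fires; Y=9 X=4 Z=2 G=3 C=7
Draw 4: a1=11.788, a2=1.131, a3=2.196, a0=15.115; τ=−ln(0.3397)/15.115=0.071 → t=0.182; u2·a0=0.5018·15.115=7.585 ≤ a1=11.788 → R1 fires; Y=10 X=3 Z=2 G=3 C=6
Draw 5: a1=7.578, a2=1.131, a3=2.196, a0=10.905; τ=−ln(0.7214)/10.905=0.030 → t=0.212; u2·a0=0.3186·10.905=3.474 ≤ a1=7.578 → R1 fires; Y=11 X=2 Z=2 G=3 C=5
Draw 6: a1=4.210, a2=1.131, a3=2.196, a0=7.537; τ=−ln(0.5096)/7.537=0.089 → t=0.301; u2·a0=0.2292·7.537=1.727 ≤ a1=4.210 → R1 fires; Y=12 X=1 Z=2 G=3 C=4
Draw 7: a1=1.684, a2=1.131, a3=2.196, a0=5.011; τ=−ln(0.4897)/5.011=0.142 → t=0.444 > T=0.36: stop.
Read off C at T=0.36: 4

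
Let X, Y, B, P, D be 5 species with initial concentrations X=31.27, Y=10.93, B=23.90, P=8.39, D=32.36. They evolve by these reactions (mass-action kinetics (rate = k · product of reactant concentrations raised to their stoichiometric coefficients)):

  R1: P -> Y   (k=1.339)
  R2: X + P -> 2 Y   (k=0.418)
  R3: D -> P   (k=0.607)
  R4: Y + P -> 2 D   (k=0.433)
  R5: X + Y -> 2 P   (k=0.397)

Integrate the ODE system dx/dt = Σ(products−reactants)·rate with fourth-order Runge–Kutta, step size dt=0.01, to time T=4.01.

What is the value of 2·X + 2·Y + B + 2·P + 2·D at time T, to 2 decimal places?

Value at T = 189.80

Check how each reaction changes W = 2·X + 2·Y + B + 2·P + 2·D (weight of products minus weight of reactants):
R1: P -> Y: (2·1) − (2·1) = 2 − 2 = 0
R2: X + P -> 2 Y: (2·2) − (2·1 + 2·1) = 4 − 4 = 0
R3: D -> P: (2·1) − (2·1) = 2 − 2 = 0
R4: Y + P -> 2 D: (2·2) − (2·1 + 2·1) = 4 − 4 = 0
R5: X + Y -> 2 P: (2·2) − (2·1 + 2·1) = 4 − 4 = 0
Every reaction leaves W unchanged, so W is conserved and no simulation is needed: W(T) = W(0) = 2·31.27 + 2·10.93 + 23.90 + 2·8.39 + 2·32.36 = 189.80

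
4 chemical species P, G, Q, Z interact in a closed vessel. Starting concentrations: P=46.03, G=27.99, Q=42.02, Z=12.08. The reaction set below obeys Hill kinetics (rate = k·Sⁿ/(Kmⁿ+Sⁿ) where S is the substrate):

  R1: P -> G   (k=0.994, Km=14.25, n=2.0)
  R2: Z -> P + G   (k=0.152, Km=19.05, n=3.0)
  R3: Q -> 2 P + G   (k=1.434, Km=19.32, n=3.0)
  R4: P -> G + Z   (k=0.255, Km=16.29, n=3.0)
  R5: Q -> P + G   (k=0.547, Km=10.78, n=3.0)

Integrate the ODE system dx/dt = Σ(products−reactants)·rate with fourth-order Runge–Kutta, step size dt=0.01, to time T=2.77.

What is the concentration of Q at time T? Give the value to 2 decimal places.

Q at T = 36.98

RK4 with dt=0.01: 277 steps to T=2.77. Trajectory (selected grid times):
t=0.00: P=46.03 G=27.99 Q=42.02 Z=12.08
t=0.31: P=46.66 G=28.93 Q=41.45 Z=12.15
t=0.62: P=47.28 G=29.87 Q=40.88 Z=12.21
t=0.92: P=47.88 G=30.77 Q=40.33 Z=12.28
t=1.23: P=48.50 G=31.71 Q=39.76 Z=12.34
t=1.54: P=49.11 G=32.64 Q=39.20 Z=12.41
t=1.85: P=49.72 G=33.57 Q=38.64 Z=12.47
t=2.15: P=50.30 G=34.48 Q=38.10 Z=12.54
t=2.46: P=50.90 G=35.41 Q=37.54 Z=12.60
t=2.77: P=51.49 G=36.34 Q=36.98 Z=12.67
Read off Q at T=2.77: 36.98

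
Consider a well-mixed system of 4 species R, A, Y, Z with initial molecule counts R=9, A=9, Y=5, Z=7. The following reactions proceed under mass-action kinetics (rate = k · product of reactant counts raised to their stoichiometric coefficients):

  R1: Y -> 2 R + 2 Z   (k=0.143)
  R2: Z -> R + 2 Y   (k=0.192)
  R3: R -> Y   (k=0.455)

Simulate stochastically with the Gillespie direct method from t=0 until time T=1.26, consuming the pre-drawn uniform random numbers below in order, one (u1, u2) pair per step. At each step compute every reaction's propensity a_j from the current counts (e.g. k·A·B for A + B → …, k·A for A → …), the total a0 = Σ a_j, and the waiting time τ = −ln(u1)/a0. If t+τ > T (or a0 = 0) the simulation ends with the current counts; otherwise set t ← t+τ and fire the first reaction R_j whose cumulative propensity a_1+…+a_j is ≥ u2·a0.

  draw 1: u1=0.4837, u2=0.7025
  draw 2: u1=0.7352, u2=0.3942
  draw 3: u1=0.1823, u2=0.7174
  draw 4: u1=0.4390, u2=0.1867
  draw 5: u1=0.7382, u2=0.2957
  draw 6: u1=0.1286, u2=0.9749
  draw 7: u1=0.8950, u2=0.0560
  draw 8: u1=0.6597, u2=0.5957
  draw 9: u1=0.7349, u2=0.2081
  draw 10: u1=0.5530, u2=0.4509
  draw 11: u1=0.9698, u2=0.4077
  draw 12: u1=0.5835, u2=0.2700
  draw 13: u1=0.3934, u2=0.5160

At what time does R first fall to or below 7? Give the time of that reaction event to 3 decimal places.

t=0.000: R=9 A=9 Y=5 Z=7
Draw 1: a1=0.715, a2=1.344, a3=4.095, a0=6.154; τ=−ln(0.4837)/6.154=0.118 → t=0.118; u2·a0=0.7025·6.154=4.323; a1+a2=2.059 < 4.323 ≤ a1+…+a3=6.154 → R3 fires; R=8 A=9 Y=6 Z=7
Draw 2: a1=0.858, a2=1.344, a3=3.640, a0=5.842; τ=−ln(0.7352)/5.842=0.053 → t=0.171; u2·a0=0.3942·5.842=2.303; a1+a2=2.202 < 2.303 ≤ a1+…+a3=5.842 → R3 fires; R=7 A=9 Y=7 Z=7
Draw 3: a1=1.001, a2=1.344, a3=3.185, a0=5.530; τ=−ln(0.1823)/5.530=0.308 → t=0.478; u2·a0=0.7174·5.530=3.967; a1+a2=2.345 < 3.967 ≤ a1+…+a3=5.530 → R3 fires; R=6 A=9 Y=8 Z=7
Draw 4: a1=1.144, a2=1.344, a3=2.730, a0=5.218; τ=−ln(0.4390)/5.218=0.158 → t=0.636; u2·a0=0.1867·5.218=0.974 ≤ a1=1.144 → R1 fires; R=8 A=9 Y=7 Z=9
Draw 5: a1=1.001, a2=1.728, a3=3.640, a0=6.369; τ=−ln(0.7382)/6.369=0.048 → t=0.684; u2·a0=0.2957·6.369=1.883; a1=1.001 < 1.883 ≤ a1+a2=2.729 → R2 fires; R=9 A=9 Y=9 Z=8
Draw 6: a1=1.287, a2=1.536, a3=4.095, a0=6.918; τ=−ln(0.1286)/6.918=0.296 → t=0.980; u2·a0=0.9749·6.918=6.744; a1+a2=2.823 < 6.744 ≤ a1+…+a3=6.918 → R3 fires; R=8 A=9 Y=10 Z=8
Draw 7: a1=1.430, a2=1.536, a3=3.640, a0=6.606; τ=−ln(0.8950)/6.606=0.017 → t=0.997; u2·a0=0.0560·6.606=0.370 ≤ a1=1.430 → R1 fires; R=10 A=9 Y=9 Z=10
Draw 8: a1=1.287, a2=1.920, a3=4.550, a0=7.757; τ=−ln(0.6597)/7.757=0.054 → t=1.051; u2·a0=0.5957·7.757=4.621; a1+a2=3.207 < 4.621 ≤ a1+…+a3=7.757 → R3 fires; R=9 A=9 Y=10 Z=10
Draw 9: a1=1.430, a2=1.920, a3=4.095, a0=7.445; τ=−ln(0.7349)/7.445=0.041 → t=1.092; u2·a0=0.2081·7.445=1.549; a1=1.430 < 1.549 ≤ a1+a2=3.350 → R2 fires; R=10 A=9 Y=12 Z=9
Draw 10: a1=1.716, a2=1.728, a3=4.550, a0=7.994; τ=−ln(0.5530)/7.994=0.074 → t=1.166; u2·a0=0.4509·7.994=3.604; a1+a2=3.444 < 3.604 ≤ a1+…+a3=7.994 → R3 fires; R=9 A=9 Y=13 Z=9
Draw 11: a1=1.859, a2=1.728, a3=4.095, a0=7.682; τ=−ln(0.9698)/7.682=0.004 → t=1.170; u2·a0=0.4077·7.682=3.132; a1=1.859 < 3.132 ≤ a1+a2=3.587 → R2 fires; R=10 A=9 Y=15 Z=8
Draw 12: a1=2.145, a2=1.536, a3=4.550, a0=8.231; τ=−ln(0.5835)/8.231=0.065 → t=1.236; u2·a0=0.2700·8.231=2.222; a1=2.145 < 2.222 ≤ a1+a2=3.681 → R2 fires; R=11 A=9 Y=17 Z=7
Draw 13: a1=2.431, a2=1.344, a3=5.005, a0=8.780; τ=−ln(0.3934)/8.780=0.106 → t=1.342 > T=1.26: stop.
R first becomes ≤ 7 when it reaches 7 at the event at t=0.171.

Threshold first reached at t = 0.171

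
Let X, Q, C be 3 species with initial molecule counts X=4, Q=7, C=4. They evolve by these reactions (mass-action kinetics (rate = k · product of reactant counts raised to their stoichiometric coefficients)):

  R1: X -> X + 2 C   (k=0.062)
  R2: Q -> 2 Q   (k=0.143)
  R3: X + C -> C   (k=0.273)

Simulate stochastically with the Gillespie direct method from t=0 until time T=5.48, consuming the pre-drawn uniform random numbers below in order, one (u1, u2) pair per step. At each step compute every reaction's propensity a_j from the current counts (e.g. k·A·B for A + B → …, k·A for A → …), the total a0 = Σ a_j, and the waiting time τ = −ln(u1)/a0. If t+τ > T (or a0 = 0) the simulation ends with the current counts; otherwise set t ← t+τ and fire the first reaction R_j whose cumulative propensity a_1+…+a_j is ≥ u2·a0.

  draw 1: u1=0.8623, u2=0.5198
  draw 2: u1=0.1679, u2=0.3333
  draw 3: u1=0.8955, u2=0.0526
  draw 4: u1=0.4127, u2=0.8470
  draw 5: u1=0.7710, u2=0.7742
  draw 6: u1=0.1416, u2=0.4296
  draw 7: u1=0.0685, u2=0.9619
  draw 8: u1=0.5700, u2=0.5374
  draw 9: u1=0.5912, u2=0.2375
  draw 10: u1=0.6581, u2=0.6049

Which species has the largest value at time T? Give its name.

t=0.000: X=4 Q=7 C=4
Draw 1: a1=0.248, a2=1.001, a3=4.368, a0=5.617; τ=−ln(0.8623)/5.617=0.026 → t=0.026; u2·a0=0.5198·5.617=2.920; a1+a2=1.249 < 2.920 ≤ a1+…+a3=5.617 → R3 fires; X=3 Q=7 C=4
Draw 2: a1=0.186, a2=1.001, a3=3.276, a0=4.463; τ=−ln(0.1679)/4.463=0.400 → t=0.426; u2·a0=0.3333·4.463=1.488; a1+a2=1.187 < 1.488 ≤ a1+…+a3=4.463 → R3 fires; X=2 Q=7 C=4
Draw 3: a1=0.124, a2=1.001, a3=2.184, a0=3.309; τ=−ln(0.8955)/3.309=0.033 → t=0.460; u2·a0=0.0526·3.309=0.174; a1=0.124 < 0.174 ≤ a1+a2=1.125 → R2 fires; X=2 Q=8 C=4
Draw 4: a1=0.124, a2=1.144, a3=2.184, a0=3.452; τ=−ln(0.4127)/3.452=0.256 → t=0.716; u2·a0=0.8470·3.452=2.924; a1+a2=1.268 < 2.924 ≤ a1+…+a3=3.452 → R3 fires; X=1 Q=8 C=4
Draw 5: a1=0.062, a2=1.144, a3=1.092, a0=2.298; τ=−ln(0.7710)/2.298=0.113 → t=0.829; u2·a0=0.7742·2.298=1.779; a1+a2=1.206 < 1.779 ≤ a1+…+a3=2.298 → R3 fires; X=0 Q=8 C=4
Draw 6: a1=0.000, a2=1.144, a3=0.000, a0=1.144; τ=−ln(0.1416)/1.144=1.709 → t=2.538; u2·a0=0.4296·1.144=0.491; a1=0.000 < 0.491 ≤ a1+a2=1.144 → R2 fires; X=0 Q=9 C=4
Draw 7: a1=0.000, a2=1.287, a3=0.000, a0=1.287; τ=−ln(0.0685)/1.287=2.083 → t=4.621; u2·a0=0.9619·1.287=1.238; a1=0.000 < 1.238 ≤ a1+a2=1.287 → R2 fires; X=0 Q=10 C=4
Draw 8: a1=0.000, a2=1.430, a3=0.000, a0=1.430; τ=−ln(0.5700)/1.430=0.393 → t=5.014; u2·a0=0.5374·1.430=0.768; a1=0.000 < 0.768 ≤ a1+a2=1.430 → R2 fires; X=0 Q=11 C=4
Draw 9: a1=0.000, a2=1.573, a3=0.000, a0=1.573; τ=−ln(0.5912)/1.573=0.334 → t=5.348; u2·a0=0.2375·1.573=0.374; a1=0.000 < 0.374 ≤ a1+a2=1.573 → R2 fires; X=0 Q=12 C=4
Draw 10: a1=0.000, a2=1.716, a3=0.000, a0=1.716; τ=−ln(0.6581)/1.716=0.244 → t=5.592 > T=5.48: stop.
At T=5.48: X=0 Q=12 C=4; the largest is Q.

Dominant species at T: Q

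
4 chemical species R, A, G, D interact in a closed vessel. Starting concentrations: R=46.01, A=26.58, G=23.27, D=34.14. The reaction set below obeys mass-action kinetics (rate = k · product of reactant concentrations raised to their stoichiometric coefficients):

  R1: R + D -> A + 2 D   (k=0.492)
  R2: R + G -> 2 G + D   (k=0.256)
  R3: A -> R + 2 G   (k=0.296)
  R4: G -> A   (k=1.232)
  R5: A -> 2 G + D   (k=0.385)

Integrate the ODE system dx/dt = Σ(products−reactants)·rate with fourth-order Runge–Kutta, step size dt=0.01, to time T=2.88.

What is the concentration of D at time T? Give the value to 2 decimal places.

D at T = 338.16

RK4 with dt=0.01: 288 steps to T=2.88. Trajectory (selected grid times):
t=0.00: R=46.01 A=26.58 G=23.27 D=34.14
t=0.32: R=0.35 A=68.87 G=46.03 D=93.31
t=0.64: R=0.34 A=79.02 G=58.92 D=109.38
t=0.96: R=0.34 A=92.49 G=72.18 D=128.01
t=1.28: R=0.34 A=109.21 G=86.90 D=149.93
t=1.60: R=0.34 A=129.44 G=103.89 D=175.86
t=1.92: R=0.34 A=153.66 G=123.81 D=206.63
t=2.24: R=0.34 A=182.53 G=147.36 D=243.17
t=2.56: R=0.35 A=216.88 G=175.28 D=286.58
t=2.88: R=0.35 A=257.74 G=208.43 D=338.16
Read off D at T=2.88: 338.16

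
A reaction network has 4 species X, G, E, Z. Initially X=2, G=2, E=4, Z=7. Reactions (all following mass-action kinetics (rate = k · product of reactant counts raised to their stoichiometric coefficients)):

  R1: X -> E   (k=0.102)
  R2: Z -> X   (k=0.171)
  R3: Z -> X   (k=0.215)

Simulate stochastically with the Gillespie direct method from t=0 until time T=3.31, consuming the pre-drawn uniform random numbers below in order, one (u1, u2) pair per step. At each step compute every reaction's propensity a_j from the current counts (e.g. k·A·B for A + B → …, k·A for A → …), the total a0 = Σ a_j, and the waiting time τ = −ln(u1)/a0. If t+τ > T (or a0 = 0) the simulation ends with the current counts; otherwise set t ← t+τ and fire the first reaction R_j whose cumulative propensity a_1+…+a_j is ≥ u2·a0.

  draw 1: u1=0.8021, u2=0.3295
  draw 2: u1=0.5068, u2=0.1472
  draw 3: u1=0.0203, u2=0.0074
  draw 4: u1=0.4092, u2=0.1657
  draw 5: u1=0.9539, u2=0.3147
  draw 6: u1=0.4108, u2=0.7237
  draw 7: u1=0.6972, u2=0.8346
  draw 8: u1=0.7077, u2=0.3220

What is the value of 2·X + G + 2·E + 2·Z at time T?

Check how each reaction changes W = 2·X + G + 2·E + 2·Z (weight of products minus weight of reactants):
R1: X -> E: (2·1) − (2·1) = 2 − 2 = 0
R2: Z -> X: (2·1) − (2·1) = 2 − 2 = 0
R3: Z -> X: (2·1) − (2·1) = 2 − 2 = 0
Every reaction leaves W unchanged, so W is conserved and no simulation is needed: W(T) = W(0) = 2·2 + 2 + 2·4 + 2·7 = 28

Value at T = 28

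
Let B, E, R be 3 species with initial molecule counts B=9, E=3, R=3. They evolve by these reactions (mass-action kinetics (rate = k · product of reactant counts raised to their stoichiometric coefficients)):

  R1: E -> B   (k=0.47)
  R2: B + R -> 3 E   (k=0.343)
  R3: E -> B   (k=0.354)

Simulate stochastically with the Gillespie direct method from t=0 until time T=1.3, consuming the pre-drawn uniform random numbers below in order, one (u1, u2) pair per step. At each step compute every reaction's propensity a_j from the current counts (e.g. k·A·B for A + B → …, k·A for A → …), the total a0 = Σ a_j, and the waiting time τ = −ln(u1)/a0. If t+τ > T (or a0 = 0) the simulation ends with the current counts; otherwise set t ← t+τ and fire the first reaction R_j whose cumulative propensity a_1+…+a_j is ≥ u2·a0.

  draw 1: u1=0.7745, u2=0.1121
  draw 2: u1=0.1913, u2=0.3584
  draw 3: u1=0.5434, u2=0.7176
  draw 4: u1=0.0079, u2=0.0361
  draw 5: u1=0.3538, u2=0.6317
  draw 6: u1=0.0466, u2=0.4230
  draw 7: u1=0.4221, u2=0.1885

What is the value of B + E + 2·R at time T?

Check how each reaction changes W = B + E + 2·R (weight of products minus weight of reactants):
R1: E -> B: (1·1) − (1·1) = 1 − 1 = 0
R2: B + R -> 3 E: (1·3) − (1·1 + 2·1) = 3 − 3 = 0
R3: E -> B: (1·1) − (1·1) = 1 − 1 = 0
Every reaction leaves W unchanged, so W is conserved and no simulation is needed: W(T) = W(0) = 9 + 3 + 2·3 = 18

Value at T = 18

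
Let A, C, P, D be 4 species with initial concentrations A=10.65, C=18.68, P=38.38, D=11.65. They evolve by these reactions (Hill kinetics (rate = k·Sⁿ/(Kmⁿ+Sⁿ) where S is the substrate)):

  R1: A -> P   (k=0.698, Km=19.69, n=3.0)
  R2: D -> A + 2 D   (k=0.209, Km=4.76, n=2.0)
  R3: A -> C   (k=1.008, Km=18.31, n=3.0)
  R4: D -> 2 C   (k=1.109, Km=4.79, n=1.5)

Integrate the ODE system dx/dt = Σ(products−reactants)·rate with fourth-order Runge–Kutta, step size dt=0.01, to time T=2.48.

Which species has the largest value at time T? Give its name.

RK4 with dt=0.01: 248 steps to T=2.48. Trajectory (selected grid times):
t=0.00: A=10.65 C=18.68 P=38.38 D=11.65
t=0.28: A=10.63 C=19.22 P=38.41 D=11.45
t=0.55: A=10.61 C=19.73 P=38.43 D=11.27
t=0.83: A=10.58 C=20.26 P=38.46 D=11.07
t=1.10: A=10.56 C=20.77 P=38.48 D=10.89
t=1.38: A=10.54 C=21.30 P=38.51 D=10.70
t=1.65: A=10.52 C=21.80 P=38.53 D=10.52
t=1.93: A=10.49 C=22.32 P=38.56 D=10.33
t=2.20: A=10.47 C=22.81 P=38.59 D=10.15
t=2.48: A=10.45 C=23.32 P=38.61 D=9.96
At T=2.48: A=10.45 C=23.32 P=38.61 D=9.96; the largest is P.

Dominant species at T: P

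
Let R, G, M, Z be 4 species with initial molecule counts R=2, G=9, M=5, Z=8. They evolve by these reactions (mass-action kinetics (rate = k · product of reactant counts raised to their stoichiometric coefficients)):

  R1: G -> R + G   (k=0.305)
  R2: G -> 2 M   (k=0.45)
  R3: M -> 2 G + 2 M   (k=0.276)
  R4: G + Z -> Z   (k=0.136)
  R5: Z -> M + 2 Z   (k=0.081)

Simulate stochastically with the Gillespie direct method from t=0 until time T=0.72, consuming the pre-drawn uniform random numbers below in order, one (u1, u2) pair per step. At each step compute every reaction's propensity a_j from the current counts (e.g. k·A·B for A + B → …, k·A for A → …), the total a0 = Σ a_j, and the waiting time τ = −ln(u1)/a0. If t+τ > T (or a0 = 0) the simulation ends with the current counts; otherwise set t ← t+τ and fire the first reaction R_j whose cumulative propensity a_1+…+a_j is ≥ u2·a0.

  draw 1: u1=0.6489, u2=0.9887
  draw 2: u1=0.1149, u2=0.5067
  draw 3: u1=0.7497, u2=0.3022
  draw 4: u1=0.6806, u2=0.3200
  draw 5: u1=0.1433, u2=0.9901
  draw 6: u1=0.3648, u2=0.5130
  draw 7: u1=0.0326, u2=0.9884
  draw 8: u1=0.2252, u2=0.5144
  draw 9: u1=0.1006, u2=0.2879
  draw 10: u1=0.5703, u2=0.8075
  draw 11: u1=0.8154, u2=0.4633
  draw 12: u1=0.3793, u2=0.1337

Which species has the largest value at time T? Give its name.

t=0.000: R=2 G=9 M=5 Z=8
Draw 1: a1=2.745, a2=4.050, a3=1.380, a4=9.792, a5=0.648, a0=18.615; τ=−ln(0.6489)/18.615=0.023 → t=0.023; u2·a0=0.9887·18.615=18.405; a1+…+a4=17.967 < 18.405 ≤ a1+…+a5=18.615 → R5 fires; R=2 G=9 M=6 Z=9
Draw 2: a1=2.745, a2=4.050, a3=1.656, a4=11.016, a5=0.729, a0=20.196; τ=−ln(0.1149)/20.196=0.107 → t=0.130; u2·a0=0.5067·20.196=10.233; a1+…+a3=8.451 < 10.233 ≤ a1+…+a4=19.467 → R4 fires; R=2 G=8 M=6 Z=9
Draw 3: a1=2.440, a2=3.600, a3=1.656, a4=9.792, a5=0.729, a0=18.217; τ=−ln(0.7497)/18.217=0.016 → t=0.146; u2·a0=0.3022·18.217=5.505; a1=2.440 < 5.505 ≤ a1+a2=6.040 → R2 fires; R=2 G=7 M=8 Z=9
Draw 4: a1=2.135, a2=3.150, a3=2.208, a4=8.568, a5=0.729, a0=16.790; τ=−ln(0.6806)/16.790=0.023 → t=0.169; u2·a0=0.3200·16.790=5.373; a1+a2=5.285 < 5.373 ≤ a1+…+a3=7.493 → R3 fires; R=2 G=9 M=9 Z=9
Draw 5: a1=2.745, a2=4.050, a3=2.484, a4=11.016, a5=0.729, a0=21.024; τ=−ln(0.1433)/21.024=0.092 → t=0.262; u2·a0=0.9901·21.024=20.816; a1+…+a4=20.295 < 20.816 ≤ a1+…+a5=21.024 → R5 fires; R=2 G=9 M=10 Z=10
Draw 6: a1=2.745, a2=4.050, a3=2.760, a4=12.240, a5=0.810, a0=22.605; τ=−ln(0.3648)/22.605=0.045 → t=0.306; u2·a0=0.5130·22.605=11.596; a1+…+a3=9.555 < 11.596 ≤ a1+…+a4=21.795 → R4 fires; R=2 G=8 M=10 Z=10
Draw 7: a1=2.440, a2=3.600, a3=2.760, a4=10.880, a5=0.810, a0=20.490; τ=−ln(0.0326)/20.490=0.167 → t=0.473; u2·a0=0.9884·20.490=20.252; a1+…+a4=19.680 < 20.252 ≤ a1+…+a5=20.490 → R5 fires; R=2 G=8 M=11 Z=11
Draw 8: a1=2.440, a2=3.600, a3=3.036, a4=11.968, a5=0.891, a0=21.935; τ=−ln(0.2252)/21.935=0.068 → t=0.541; u2·a0=0.5144·21.935=11.283; a1+…+a3=9.076 < 11.283 ≤ a1+…+a4=21.044 → R4 fires; R=2 G=7 M=11 Z=11
Draw 9: a1=2.135, a2=3.150, a3=3.036, a4=10.472, a5=0.891, a0=19.684; τ=−ln(0.1006)/19.684=0.117 → t=0.658; u2·a0=0.2879·19.684=5.667; a1+a2=5.285 < 5.667 ≤ a1+…+a3=8.321 → R3 fires; R=2 G=9 M=12 Z=11
Draw 10: a1=2.745, a2=4.050, a3=3.312, a4=13.464, a5=0.891, a0=24.462; τ=−ln(0.5703)/24.462=0.023 → t=0.681; u2·a0=0.8075·24.462=19.753; a1+…+a3=10.107 < 19.753 ≤ a1+…+a4=23.571 → R4 fires; R=2 G=8 M=12 Z=11
Draw 11: a1=2.440, a2=3.600, a3=3.312, a4=11.968, a5=0.891, a0=22.211; τ=−ln(0.8154)/22.211=0.009 → t=0.690; u2·a0=0.4633·22.211=10.290; a1+…+a3=9.352 < 10.290 ≤ a1+…+a4=21.320 → R4 fires; R=2 G=7 M=12 Z=11
Draw 12: a1=2.135, a2=3.150, a3=3.312, a4=10.472, a5=0.891, a0=19.960; τ=−ln(0.3793)/19.960=0.049 → t=0.739 > T=0.72: stop.
At T=0.72: R=2 G=7 M=12 Z=11; the largest is M.

Dominant species at T: M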